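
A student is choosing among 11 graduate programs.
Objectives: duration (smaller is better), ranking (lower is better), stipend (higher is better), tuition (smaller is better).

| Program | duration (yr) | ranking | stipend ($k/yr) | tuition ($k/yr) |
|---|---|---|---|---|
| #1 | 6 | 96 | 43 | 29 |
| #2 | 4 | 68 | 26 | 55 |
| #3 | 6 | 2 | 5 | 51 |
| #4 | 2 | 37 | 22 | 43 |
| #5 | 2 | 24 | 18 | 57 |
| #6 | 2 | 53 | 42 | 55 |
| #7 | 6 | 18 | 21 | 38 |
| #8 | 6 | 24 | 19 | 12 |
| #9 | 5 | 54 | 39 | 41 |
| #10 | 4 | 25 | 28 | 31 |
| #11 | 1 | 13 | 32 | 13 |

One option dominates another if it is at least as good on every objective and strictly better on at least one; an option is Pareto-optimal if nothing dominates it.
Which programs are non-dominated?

#1, #3, #6, #8, #9, #11

#1: not dominated (best stipend).
#2: dominated by #6 (duration 2≤4, ranking 53≤68, stipend 42≥26, tuition 55≤55).
#3: not dominated (best ranking).
#4: dominated by #11 (duration 1≤2, ranking 13≤37, stipend 32≥22, tuition 13≤43).
#5: dominated by #11 (duration 1≤2, ranking 13≤24, stipend 32≥18, tuition 13≤57).
#6: not dominated.
#7: dominated by #11 (duration 1≤6, ranking 13≤18, stipend 32≥21, tuition 13≤38).
#8: not dominated (best tuition).
#9: not dominated.
#10: dominated by #11 (duration 1≤4, ranking 13≤25, stipend 32≥28, tuition 13≤31).
#11: not dominated (best duration).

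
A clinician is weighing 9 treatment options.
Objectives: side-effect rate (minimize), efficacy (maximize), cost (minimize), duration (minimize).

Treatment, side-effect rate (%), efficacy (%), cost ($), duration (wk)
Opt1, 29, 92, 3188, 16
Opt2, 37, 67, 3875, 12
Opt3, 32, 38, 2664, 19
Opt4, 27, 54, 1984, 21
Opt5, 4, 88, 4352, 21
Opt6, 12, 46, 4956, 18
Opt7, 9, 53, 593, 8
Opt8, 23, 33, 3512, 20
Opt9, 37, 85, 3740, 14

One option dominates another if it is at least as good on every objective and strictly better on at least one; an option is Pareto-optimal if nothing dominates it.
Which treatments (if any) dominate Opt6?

Opt7

Opt7: side-effect rate 9≤12, efficacy 53≥46, cost 593≤4956, duration 8≤18 — dominates Opt6.
Others (Opt1, Opt2, Opt3, Opt4, Opt5, Opt8, Opt9) are each worse than Opt6 on at least one objective.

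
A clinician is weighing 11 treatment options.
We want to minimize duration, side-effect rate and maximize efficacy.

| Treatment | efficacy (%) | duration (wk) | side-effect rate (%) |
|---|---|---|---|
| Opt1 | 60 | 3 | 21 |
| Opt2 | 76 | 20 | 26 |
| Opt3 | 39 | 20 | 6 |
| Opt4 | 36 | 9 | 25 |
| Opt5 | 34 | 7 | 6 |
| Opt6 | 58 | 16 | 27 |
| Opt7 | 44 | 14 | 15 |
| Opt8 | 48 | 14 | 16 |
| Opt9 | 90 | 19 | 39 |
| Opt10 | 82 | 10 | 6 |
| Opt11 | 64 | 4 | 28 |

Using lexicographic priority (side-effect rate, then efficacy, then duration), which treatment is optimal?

First minimize side-effect rate: best is 6, kept {Opt3, Opt5, Opt10}.
Then maximize efficacy: best is 82, kept {Opt10}.

Opt10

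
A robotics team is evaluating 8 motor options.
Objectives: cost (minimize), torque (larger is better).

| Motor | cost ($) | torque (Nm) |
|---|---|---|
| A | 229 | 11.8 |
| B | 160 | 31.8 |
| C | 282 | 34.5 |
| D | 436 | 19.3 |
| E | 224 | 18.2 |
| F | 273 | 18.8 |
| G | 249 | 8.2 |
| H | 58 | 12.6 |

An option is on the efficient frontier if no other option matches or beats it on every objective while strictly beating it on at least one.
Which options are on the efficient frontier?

B, C, H

A: dominated by B (cost 160≤229, torque 31.8≥11.8).
B: not dominated.
C: not dominated (best torque).
D: dominated by B (cost 160≤436, torque 31.8≥19.3).
E: dominated by B (cost 160≤224, torque 31.8≥18.2).
F: dominated by B (cost 160≤273, torque 31.8≥18.8).
G: dominated by A (cost 229≤249, torque 11.8≥8.2).
H: not dominated (best cost).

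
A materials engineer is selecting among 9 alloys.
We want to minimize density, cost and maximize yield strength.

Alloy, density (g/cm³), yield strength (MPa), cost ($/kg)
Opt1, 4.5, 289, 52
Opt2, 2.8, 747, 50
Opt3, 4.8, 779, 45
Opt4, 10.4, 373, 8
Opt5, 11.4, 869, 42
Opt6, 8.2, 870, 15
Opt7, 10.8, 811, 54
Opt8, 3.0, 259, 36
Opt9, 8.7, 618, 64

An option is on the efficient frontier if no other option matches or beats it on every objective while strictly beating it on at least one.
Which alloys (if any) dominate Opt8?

none

Opt1: worse on density (4.5 vs 3.0).
Opt2: worse on cost (50 vs 36).
Opt3: worse on density (4.8 vs 3.0).
Opt4: worse on density (10.4 vs 3.0).
Opt5: worse on density (11.4 vs 3.0).
Opt6: worse on density (8.2 vs 3.0).
Opt7: worse on density (10.8 vs 3.0).
Opt9: worse on density (8.7 vs 3.0).
No option dominates Opt8.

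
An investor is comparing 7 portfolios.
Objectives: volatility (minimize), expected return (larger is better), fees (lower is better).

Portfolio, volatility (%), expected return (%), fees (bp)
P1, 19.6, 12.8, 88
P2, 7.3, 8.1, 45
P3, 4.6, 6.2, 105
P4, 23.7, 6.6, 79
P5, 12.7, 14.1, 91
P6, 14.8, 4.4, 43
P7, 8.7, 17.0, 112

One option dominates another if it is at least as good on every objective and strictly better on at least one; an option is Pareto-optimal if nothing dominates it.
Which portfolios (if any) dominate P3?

P1: worse on volatility (19.6 vs 4.6).
P2: worse on volatility (7.3 vs 4.6).
P4: worse on volatility (23.7 vs 4.6).
P5: worse on volatility (12.7 vs 4.6).
P6: worse on volatility (14.8 vs 4.6).
P7: worse on volatility (8.7 vs 4.6).
No option dominates P3.

none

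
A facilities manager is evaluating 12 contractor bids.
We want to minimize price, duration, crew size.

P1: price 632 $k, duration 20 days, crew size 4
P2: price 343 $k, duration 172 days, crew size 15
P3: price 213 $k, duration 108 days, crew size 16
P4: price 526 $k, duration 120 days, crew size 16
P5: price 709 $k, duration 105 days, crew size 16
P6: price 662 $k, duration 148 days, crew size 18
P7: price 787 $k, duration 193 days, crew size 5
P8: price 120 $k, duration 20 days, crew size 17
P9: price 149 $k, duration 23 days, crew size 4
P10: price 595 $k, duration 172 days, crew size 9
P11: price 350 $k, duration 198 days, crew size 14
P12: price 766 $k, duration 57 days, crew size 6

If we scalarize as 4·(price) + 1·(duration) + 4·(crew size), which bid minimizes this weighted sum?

P1: 4·632 + 1·20 + 4·4 = 2564
P2: 4·343 + 1·172 + 4·15 = 1604
P3: 4·213 + 1·108 + 4·16 = 1024
P4: 4·526 + 1·120 + 4·16 = 2288
P5: 4·709 + 1·105 + 4·16 = 3005
P6: 4·662 + 1·148 + 4·18 = 2868
P7: 4·787 + 1·193 + 4·5 = 3361
P8: 4·120 + 1·20 + 4·17 = 568
P9: 4·149 + 1·23 + 4·4 = 635
P10: 4·595 + 1·172 + 4·9 = 2588
P11: 4·350 + 1·198 + 4·14 = 1654
P12: 4·766 + 1·57 + 4·6 = 3145
Lowest: P8 at 568.

P8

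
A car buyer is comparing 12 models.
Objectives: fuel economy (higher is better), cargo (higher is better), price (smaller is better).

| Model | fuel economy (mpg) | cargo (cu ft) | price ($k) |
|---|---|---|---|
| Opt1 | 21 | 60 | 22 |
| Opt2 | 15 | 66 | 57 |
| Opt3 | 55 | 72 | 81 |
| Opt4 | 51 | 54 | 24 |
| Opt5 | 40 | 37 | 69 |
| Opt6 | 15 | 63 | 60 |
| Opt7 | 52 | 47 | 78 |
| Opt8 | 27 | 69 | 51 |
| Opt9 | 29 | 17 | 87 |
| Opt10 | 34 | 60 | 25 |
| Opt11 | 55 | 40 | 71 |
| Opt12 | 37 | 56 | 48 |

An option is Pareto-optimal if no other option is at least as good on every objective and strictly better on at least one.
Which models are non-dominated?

Opt1: not dominated (best price).
Opt2: dominated by Opt8 (fuel economy 27≥15, cargo 69≥66, price 51≤57).
Opt3: not dominated (best cargo).
Opt4: not dominated.
Opt5: dominated by Opt4 (fuel economy 51≥40, cargo 54≥37, price 24≤69).
Opt6: dominated by Opt2 (fuel economy 15≥15, cargo 66≥63, price 57≤60).
Opt7: not dominated.
Opt8: not dominated.
Opt9: dominated by Opt3 (fuel economy 55≥29, cargo 72≥17, price 81≤87).
Opt10: not dominated.
Opt11: not dominated.
Opt12: not dominated.

Opt1, Opt3, Opt4, Opt7, Opt8, Opt10, Opt11, Opt12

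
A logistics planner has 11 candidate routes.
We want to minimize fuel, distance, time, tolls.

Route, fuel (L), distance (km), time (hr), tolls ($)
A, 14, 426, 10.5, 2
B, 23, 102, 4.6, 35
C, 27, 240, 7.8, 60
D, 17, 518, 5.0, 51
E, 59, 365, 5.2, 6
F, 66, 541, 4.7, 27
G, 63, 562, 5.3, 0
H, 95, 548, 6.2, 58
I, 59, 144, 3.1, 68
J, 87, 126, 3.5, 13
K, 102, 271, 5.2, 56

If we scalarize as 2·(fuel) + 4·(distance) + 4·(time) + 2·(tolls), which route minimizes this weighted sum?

A: 2·14 + 4·426 + 4·10.5 + 2·2 = 1778.0
B: 2·23 + 4·102 + 4·4.6 + 2·35 = 542.4
C: 2·27 + 4·240 + 4·7.8 + 2·60 = 1165.2
D: 2·17 + 4·518 + 4·5.0 + 2·51 = 2228.0
E: 2·59 + 4·365 + 4·5.2 + 2·6 = 1610.8
F: 2·66 + 4·541 + 4·4.7 + 2·27 = 2368.8
G: 2·63 + 4·562 + 4·5.3 + 2·0 = 2395.2
H: 2·95 + 4·548 + 4·6.2 + 2·58 = 2522.8
I: 2·59 + 4·144 + 4·3.1 + 2·68 = 842.4
J: 2·87 + 4·126 + 4·3.5 + 2·13 = 718.0
K: 2·102 + 4·271 + 4·5.2 + 2·56 = 1420.8
Lowest: B at 542.4.

B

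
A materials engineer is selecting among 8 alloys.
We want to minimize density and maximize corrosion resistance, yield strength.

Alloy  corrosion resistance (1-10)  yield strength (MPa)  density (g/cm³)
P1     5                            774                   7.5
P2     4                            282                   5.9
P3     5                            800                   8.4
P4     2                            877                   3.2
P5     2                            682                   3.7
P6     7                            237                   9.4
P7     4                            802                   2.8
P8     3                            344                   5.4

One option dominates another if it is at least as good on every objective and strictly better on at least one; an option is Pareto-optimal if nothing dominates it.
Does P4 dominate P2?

No

P4 vs P2: P4 is worse on corrosion resistance (2 vs 4), so it does not dominate P2.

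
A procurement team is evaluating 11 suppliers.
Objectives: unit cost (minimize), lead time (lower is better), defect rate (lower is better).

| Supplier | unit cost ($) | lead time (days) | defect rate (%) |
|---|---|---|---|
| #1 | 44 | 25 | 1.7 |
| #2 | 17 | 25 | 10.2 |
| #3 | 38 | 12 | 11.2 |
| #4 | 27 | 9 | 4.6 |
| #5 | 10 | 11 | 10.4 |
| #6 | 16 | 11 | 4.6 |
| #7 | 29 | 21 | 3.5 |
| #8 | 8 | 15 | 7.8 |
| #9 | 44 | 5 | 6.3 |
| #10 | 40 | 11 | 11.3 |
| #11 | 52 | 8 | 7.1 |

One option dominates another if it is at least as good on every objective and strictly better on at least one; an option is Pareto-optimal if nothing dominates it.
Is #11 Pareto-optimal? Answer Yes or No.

#9 vs #11: unit cost 44≤52, lead time 5≤8, defect rate 6.3≤7.1 — #9 is at least as good on every objective and strictly better on at least one, so #9 dominates #11.

No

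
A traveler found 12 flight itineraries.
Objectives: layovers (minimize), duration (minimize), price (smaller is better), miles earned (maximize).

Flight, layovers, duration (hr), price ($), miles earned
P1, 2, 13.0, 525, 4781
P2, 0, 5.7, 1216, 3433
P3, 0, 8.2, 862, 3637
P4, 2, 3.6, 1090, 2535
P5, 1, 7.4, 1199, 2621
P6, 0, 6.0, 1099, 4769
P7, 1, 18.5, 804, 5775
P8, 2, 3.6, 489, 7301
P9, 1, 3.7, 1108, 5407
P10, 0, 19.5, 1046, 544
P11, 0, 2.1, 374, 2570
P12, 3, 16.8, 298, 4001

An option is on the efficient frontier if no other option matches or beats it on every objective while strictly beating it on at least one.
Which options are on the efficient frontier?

P1: dominated by P8 (layovers 2≤2, duration 3.6≤13.0, price 489≤525, miles earned 7301≥4781).
P2: not dominated.
P3: not dominated.
P4: dominated by P8 (layovers 2≤2, duration 3.6≤3.6, price 489≤1090, miles earned 7301≥2535).
P5: dominated by P6 (layovers 0≤1, duration 6.0≤7.4, price 1099≤1199, miles earned 4769≥2621).
P6: not dominated.
P7: not dominated.
P8: not dominated (best miles earned).
P9: not dominated.
P10: dominated by P3 (layovers 0≤0, duration 8.2≤19.5, price 862≤1046, miles earned 3637≥544).
P11: not dominated (best duration).
P12: not dominated (best price).

P2, P3, P6, P7, P8, P9, P11, P12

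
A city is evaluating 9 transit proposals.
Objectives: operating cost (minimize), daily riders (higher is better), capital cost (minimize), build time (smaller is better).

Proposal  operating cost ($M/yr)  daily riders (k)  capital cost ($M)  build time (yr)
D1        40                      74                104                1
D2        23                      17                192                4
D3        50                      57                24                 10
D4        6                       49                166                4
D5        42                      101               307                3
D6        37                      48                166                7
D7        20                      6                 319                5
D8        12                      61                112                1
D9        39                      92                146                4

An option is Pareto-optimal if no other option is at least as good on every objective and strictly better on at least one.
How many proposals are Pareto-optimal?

D1: not dominated.
D2: dominated by D4 (operating cost 6≤23, daily riders 49≥17, capital cost 166≤192, build time 4≤4).
D3: not dominated (best capital cost).
D4: not dominated (best operating cost).
D5: not dominated (best daily riders).
D6: dominated by D4 (operating cost 6≤37, daily riders 49≥48, capital cost 166≤166, build time 4≤7).
D7: dominated by D4 (operating cost 6≤20, daily riders 49≥6, capital cost 166≤319, build time 4≤5).
D8: not dominated.
D9: not dominated.
Pareto-optimal: D1, D3, D4, D5, D8, D9 → 6.

6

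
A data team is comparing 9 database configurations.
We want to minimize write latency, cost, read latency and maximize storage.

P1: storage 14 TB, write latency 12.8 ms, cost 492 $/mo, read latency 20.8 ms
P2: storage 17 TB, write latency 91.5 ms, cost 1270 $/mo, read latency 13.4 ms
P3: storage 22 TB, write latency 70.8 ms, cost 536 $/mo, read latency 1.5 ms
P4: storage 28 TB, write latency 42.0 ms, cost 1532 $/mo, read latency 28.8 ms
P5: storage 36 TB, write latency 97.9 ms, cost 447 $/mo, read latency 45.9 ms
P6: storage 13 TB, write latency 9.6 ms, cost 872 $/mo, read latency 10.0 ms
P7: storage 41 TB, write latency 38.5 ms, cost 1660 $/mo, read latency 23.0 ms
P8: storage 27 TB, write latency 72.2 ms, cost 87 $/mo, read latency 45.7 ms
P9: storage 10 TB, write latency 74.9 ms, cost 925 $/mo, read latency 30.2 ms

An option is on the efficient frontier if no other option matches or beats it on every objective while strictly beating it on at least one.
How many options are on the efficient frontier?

7

P1: not dominated.
P2: dominated by P3 (storage 22≥17, write latency 70.8≤91.5, cost 536≤1270, read latency 1.5≤13.4).
P3: not dominated (best read latency).
P4: not dominated.
P5: not dominated.
P6: not dominated (best write latency).
P7: not dominated (best storage).
P8: not dominated (best cost).
P9: dominated by P1 (storage 14≥10, write latency 12.8≤74.9, cost 492≤925, read latency 20.8≤30.2).
Pareto-optimal: P1, P3, P4, P5, P6, P7, P8 → 7.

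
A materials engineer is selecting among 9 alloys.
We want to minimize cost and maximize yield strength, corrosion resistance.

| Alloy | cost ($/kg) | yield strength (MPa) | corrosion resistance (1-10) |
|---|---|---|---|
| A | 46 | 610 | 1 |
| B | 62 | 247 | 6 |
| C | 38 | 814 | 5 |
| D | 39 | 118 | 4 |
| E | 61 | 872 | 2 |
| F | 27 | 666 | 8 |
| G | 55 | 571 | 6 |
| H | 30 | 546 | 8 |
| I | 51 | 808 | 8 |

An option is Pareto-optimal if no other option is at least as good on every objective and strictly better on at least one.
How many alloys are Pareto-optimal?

A: dominated by C (cost 38≤46, yield strength 814≥610, corrosion resistance 5≥1).
B: dominated by F (cost 27≤62, yield strength 666≥247, corrosion resistance 8≥6).
C: not dominated.
D: dominated by C (cost 38≤39, yield strength 814≥118, corrosion resistance 5≥4).
E: not dominated (best yield strength).
F: not dominated (best cost).
G: dominated by F (cost 27≤55, yield strength 666≥571, corrosion resistance 8≥6).
H: dominated by F (cost 27≤30, yield strength 666≥546, corrosion resistance 8≥8).
I: not dominated.
Pareto-optimal: C, E, F, I → 4.

4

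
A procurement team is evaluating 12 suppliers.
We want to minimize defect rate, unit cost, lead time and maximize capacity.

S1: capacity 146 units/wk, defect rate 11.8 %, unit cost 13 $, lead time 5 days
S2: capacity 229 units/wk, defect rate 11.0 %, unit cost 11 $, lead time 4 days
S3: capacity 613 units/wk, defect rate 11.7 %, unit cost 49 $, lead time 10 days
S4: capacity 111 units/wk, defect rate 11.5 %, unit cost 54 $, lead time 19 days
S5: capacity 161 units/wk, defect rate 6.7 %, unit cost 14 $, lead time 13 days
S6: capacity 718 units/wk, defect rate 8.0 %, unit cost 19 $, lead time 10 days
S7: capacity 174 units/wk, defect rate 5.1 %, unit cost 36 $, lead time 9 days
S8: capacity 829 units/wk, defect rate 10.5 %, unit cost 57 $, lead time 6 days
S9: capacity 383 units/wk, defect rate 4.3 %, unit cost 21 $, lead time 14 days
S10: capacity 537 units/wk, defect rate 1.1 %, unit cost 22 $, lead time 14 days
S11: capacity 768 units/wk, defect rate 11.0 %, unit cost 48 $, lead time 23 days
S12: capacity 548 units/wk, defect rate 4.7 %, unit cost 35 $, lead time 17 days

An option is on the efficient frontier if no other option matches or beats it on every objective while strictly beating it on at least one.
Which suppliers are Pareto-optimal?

S1: dominated by S2 (capacity 229≥146, defect rate 11.0≤11.8, unit cost 11≤13, lead time 4≤5).
S2: not dominated (best unit cost).
S3: dominated by S6 (capacity 718≥613, defect rate 8.0≤11.7, unit cost 19≤49, lead time 10≤10).
S4: dominated by S2 (capacity 229≥111, defect rate 11.0≤11.5, unit cost 11≤54, lead time 4≤19).
S5: not dominated.
S6: not dominated.
S7: not dominated.
S8: not dominated (best capacity).
S9: not dominated.
S10: not dominated (best defect rate).
S11: not dominated.
S12: not dominated.

S2, S5, S6, S7, S8, S9, S10, S11, S12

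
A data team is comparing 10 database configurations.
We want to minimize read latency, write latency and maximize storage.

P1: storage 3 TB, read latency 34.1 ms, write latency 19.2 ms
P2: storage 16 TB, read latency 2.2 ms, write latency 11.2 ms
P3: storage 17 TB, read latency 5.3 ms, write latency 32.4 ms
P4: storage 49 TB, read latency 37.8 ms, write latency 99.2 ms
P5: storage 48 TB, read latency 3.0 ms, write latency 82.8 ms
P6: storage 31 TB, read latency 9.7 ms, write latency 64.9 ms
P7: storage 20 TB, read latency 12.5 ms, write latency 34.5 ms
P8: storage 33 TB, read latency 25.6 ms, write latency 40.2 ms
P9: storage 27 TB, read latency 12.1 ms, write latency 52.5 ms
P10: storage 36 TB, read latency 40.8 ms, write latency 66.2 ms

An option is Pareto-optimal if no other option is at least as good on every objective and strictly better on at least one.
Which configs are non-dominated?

P1: dominated by P2 (storage 16≥3, read latency 2.2≤34.1, write latency 11.2≤19.2).
P2: not dominated (best read latency).
P3: not dominated.
P4: not dominated (best storage).
P5: not dominated.
P6: not dominated.
P7: not dominated.
P8: not dominated.
P9: not dominated.
P10: not dominated.

P2, P3, P4, P5, P6, P7, P8, P9, P10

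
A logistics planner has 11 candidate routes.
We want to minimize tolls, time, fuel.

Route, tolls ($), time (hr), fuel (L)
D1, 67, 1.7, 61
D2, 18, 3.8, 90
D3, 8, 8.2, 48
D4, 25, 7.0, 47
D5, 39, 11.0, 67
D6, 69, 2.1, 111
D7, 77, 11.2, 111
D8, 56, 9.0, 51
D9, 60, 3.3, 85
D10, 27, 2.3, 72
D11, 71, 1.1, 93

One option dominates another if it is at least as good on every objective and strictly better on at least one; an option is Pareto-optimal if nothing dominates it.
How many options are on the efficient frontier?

D1: not dominated.
D2: not dominated.
D3: not dominated (best tolls).
D4: not dominated (best fuel).
D5: dominated by D3 (tolls 8≤39, time 8.2≤11.0, fuel 48≤67).
D6: dominated by D1 (tolls 67≤69, time 1.7≤2.1, fuel 61≤111).
D7: dominated by D1 (tolls 67≤77, time 1.7≤11.2, fuel 61≤111).
D8: dominated by D3 (tolls 8≤56, time 8.2≤9.0, fuel 48≤51).
D9: dominated by D10 (tolls 27≤60, time 2.3≤3.3, fuel 72≤85).
D10: not dominated.
D11: not dominated (best time).
Pareto-optimal: D1, D2, D3, D4, D10, D11 → 6.

6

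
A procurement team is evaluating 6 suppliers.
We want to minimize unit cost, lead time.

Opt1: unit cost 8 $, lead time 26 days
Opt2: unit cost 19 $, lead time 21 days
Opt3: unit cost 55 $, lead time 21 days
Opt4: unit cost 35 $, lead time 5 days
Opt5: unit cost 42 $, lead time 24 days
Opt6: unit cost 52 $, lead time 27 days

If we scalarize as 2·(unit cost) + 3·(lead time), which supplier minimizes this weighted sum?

Opt4

Opt1: 2·8 + 3·26 = 94
Opt2: 2·19 + 3·21 = 101
Opt3: 2·55 + 3·21 = 173
Opt4: 2·35 + 3·5 = 85
Opt5: 2·42 + 3·24 = 156
Opt6: 2·52 + 3·27 = 185
Lowest: Opt4 at 85.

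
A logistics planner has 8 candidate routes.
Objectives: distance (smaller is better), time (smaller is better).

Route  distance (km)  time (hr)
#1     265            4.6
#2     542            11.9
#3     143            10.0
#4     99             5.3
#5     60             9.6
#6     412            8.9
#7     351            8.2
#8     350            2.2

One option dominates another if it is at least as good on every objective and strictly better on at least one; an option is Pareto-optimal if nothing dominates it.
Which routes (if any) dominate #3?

#4: distance 99≤143, time 5.3≤10.0 — dominates #3.
#5: distance 60≤143, time 9.6≤10.0 — dominates #3.
Others (#1, #2, #6, #7, #8) are each worse than #3 on at least one objective.

#4, #5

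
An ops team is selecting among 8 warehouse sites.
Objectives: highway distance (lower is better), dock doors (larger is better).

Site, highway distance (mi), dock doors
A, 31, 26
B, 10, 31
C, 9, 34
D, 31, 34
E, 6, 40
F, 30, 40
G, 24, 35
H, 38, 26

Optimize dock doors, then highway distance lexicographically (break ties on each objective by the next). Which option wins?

E

First maximize dock doors: best is 40, kept {E, F}.
Then minimize highway distance: best is 6, kept {E}.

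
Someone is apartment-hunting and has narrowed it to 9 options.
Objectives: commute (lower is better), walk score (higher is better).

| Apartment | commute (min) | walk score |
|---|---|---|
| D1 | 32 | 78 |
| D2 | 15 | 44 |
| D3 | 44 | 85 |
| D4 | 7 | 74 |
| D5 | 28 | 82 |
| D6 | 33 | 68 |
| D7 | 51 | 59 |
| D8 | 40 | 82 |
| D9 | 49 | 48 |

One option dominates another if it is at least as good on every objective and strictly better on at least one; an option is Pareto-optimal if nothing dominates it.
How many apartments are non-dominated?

D1: dominated by D5 (commute 28≤32, walk score 82≥78).
D2: dominated by D4 (commute 7≤15, walk score 74≥44).
D3: not dominated (best walk score).
D4: not dominated (best commute).
D5: not dominated.
D6: dominated by D1 (commute 32≤33, walk score 78≥68).
D7: dominated by D1 (commute 32≤51, walk score 78≥59).
D8: dominated by D5 (commute 28≤40, walk score 82≥82).
D9: dominated by D1 (commute 32≤49, walk score 78≥48).
Pareto-optimal: D3, D4, D5 → 3.

3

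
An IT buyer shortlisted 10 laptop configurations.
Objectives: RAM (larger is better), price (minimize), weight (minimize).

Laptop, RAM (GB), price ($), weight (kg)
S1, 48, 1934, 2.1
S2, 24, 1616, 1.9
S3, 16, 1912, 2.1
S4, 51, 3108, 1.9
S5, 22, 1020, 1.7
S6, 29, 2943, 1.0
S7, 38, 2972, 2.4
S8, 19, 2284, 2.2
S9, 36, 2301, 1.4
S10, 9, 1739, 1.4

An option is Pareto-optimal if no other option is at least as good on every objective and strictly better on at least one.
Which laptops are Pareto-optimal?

S1, S2, S4, S5, S6, S9, S10

S1: not dominated.
S2: not dominated.
S3: dominated by S2 (RAM 24≥16, price 1616≤1912, weight 1.9≤2.1).
S4: not dominated (best RAM).
S5: not dominated (best price).
S6: not dominated (best weight).
S7: dominated by S1 (RAM 48≥38, price 1934≤2972, weight 2.1≤2.4).
S8: dominated by S1 (RAM 48≥19, price 1934≤2284, weight 2.1≤2.2).
S9: not dominated.
S10: not dominated.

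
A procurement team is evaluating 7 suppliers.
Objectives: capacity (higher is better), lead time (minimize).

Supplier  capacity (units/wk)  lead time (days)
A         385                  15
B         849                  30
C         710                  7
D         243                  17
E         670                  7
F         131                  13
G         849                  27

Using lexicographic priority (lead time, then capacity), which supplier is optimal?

C

First minimize lead time: best is 7, kept {C, E}.
Then maximize capacity: best is 710, kept {C}.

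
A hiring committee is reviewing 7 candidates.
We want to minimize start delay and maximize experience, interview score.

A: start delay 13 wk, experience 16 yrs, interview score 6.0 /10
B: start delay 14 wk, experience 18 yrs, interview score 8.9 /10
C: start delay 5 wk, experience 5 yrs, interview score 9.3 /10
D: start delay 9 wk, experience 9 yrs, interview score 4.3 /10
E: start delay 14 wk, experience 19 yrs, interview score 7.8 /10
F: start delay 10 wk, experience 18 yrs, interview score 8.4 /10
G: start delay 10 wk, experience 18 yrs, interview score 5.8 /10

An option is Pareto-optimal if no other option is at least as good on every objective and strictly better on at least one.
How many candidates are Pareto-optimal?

A: dominated by F (start delay 10≤13, experience 18≥16, interview score 8.4≥6.0).
B: not dominated.
C: not dominated (best start delay).
D: not dominated.
E: not dominated (best experience).
F: not dominated.
G: dominated by F (start delay 10≤10, experience 18≥18, interview score 8.4≥5.8).
Pareto-optimal: B, C, D, E, F → 5.

5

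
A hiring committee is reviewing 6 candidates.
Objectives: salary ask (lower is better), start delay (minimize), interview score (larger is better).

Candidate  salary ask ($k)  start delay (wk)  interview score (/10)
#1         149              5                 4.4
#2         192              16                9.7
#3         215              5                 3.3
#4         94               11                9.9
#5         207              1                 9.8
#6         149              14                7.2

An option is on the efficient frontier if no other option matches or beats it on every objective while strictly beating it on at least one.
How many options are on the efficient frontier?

#1: not dominated.
#2: dominated by #4 (salary ask 94≤192, start delay 11≤16, interview score 9.9≥9.7).
#3: dominated by #1 (salary ask 149≤215, start delay 5≤5, interview score 4.4≥3.3).
#4: not dominated (best salary ask).
#5: not dominated (best start delay).
#6: dominated by #4 (salary ask 94≤149, start delay 11≤14, interview score 9.9≥7.2).
Pareto-optimal: #1, #4, #5 → 3.

3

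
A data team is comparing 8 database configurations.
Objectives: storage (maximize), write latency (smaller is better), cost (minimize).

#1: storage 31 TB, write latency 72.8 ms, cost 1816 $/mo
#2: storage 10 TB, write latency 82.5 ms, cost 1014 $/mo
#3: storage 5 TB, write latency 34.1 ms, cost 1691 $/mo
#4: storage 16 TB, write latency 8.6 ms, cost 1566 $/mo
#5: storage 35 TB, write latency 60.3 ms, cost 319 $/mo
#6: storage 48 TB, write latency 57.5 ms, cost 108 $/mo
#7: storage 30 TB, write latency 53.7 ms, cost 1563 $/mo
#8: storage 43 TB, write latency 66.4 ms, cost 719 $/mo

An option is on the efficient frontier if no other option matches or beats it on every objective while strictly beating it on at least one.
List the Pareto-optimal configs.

#1: dominated by #5 (storage 35≥31, write latency 60.3≤72.8, cost 319≤1816).
#2: dominated by #5 (storage 35≥10, write latency 60.3≤82.5, cost 319≤1014).
#3: dominated by #4 (storage 16≥5, write latency 8.6≤34.1, cost 1566≤1691).
#4: not dominated (best write latency).
#5: dominated by #6 (storage 48≥35, write latency 57.5≤60.3, cost 108≤319).
#6: not dominated (best storage).
#7: not dominated.
#8: dominated by #6 (storage 48≥43, write latency 57.5≤66.4, cost 108≤719).

#4, #6, #7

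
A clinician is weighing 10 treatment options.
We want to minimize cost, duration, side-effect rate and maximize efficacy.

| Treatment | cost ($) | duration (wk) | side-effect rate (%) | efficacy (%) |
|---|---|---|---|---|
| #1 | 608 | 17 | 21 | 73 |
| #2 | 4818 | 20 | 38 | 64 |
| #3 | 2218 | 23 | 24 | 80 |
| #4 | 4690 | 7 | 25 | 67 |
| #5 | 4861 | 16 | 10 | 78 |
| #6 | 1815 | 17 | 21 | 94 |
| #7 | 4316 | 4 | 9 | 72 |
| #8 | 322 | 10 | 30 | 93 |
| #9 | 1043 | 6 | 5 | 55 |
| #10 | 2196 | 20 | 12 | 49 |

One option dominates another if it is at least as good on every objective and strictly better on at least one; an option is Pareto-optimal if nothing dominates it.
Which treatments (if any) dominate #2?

#1: cost 608≤4818, duration 17≤20, side-effect rate 21≤38, efficacy 73≥64 — dominates #2.
#4: cost 4690≤4818, duration 7≤20, side-effect rate 25≤38, efficacy 67≥64 — dominates #2.
#6: cost 1815≤4818, duration 17≤20, side-effect rate 21≤38, efficacy 94≥64 — dominates #2.
#7: cost 4316≤4818, duration 4≤20, side-effect rate 9≤38, efficacy 72≥64 — dominates #2.
#8: cost 322≤4818, duration 10≤20, side-effect rate 30≤38, efficacy 93≥64 — dominates #2.
Others (#3, #5, #9, #10) are each worse than #2 on at least one objective.

#1, #4, #6, #7, #8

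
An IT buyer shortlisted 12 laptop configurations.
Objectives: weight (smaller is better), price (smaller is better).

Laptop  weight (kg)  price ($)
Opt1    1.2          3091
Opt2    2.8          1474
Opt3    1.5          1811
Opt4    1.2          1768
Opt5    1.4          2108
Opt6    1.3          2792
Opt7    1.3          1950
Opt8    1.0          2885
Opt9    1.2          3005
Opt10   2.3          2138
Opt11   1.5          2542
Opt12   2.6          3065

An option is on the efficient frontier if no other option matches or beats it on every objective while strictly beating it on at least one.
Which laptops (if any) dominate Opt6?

Opt4: weight 1.2≤1.3, price 1768≤2792 — dominates Opt6.
Opt7: weight 1.3≤1.3, price 1950≤2792 — dominates Opt6.
Others (Opt1, Opt2, Opt3, Opt5, Opt8, Opt9, Opt10, Opt11, Opt12) are each worse than Opt6 on at least one objective.

Opt4, Opt7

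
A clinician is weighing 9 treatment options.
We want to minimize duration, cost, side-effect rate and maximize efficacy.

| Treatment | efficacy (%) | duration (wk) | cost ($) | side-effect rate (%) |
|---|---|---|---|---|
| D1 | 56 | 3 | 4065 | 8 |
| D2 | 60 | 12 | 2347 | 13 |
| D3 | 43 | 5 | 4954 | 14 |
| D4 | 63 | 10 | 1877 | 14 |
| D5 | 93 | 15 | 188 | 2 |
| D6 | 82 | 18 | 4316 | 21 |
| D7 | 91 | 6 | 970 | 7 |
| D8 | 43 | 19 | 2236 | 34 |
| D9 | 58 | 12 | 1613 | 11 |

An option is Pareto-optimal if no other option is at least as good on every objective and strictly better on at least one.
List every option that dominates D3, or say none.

D1: efficacy 56≥43, duration 3≤5, cost 4065≤4954, side-effect rate 8≤14 — dominates D3.
Others (D2, D4, D5, D6, D7, D8, D9) are each worse than D3 on at least one objective.

D1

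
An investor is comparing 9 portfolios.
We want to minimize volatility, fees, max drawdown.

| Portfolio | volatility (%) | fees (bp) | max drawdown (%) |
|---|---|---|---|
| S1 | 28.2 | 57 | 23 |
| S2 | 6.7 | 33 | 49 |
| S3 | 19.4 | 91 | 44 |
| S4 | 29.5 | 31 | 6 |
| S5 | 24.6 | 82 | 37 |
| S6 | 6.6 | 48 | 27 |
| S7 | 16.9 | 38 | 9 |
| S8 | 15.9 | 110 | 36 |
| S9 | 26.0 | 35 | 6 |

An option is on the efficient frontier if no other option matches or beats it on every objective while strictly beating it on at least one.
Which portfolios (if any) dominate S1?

S7: volatility 16.9≤28.2, fees 38≤57, max drawdown 9≤23 — dominates S1.
S9: volatility 26.0≤28.2, fees 35≤57, max drawdown 6≤23 — dominates S1.
Others (S2, S3, S4, S5, S6, S8) are each worse than S1 on at least one objective.

S7, S9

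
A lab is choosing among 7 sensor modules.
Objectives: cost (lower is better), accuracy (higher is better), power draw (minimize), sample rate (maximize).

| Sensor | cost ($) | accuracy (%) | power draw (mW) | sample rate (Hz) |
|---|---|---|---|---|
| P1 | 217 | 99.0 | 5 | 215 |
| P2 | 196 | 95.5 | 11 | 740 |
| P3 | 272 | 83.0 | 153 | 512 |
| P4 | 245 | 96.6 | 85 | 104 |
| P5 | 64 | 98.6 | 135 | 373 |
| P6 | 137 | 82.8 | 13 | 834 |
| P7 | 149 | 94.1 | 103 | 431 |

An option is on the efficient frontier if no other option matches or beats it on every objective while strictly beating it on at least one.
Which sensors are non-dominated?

P1: not dominated (best accuracy).
P2: not dominated.
P3: dominated by P2 (cost 196≤272, accuracy 95.5≥83.0, power draw 11≤153, sample rate 740≥512).
P4: dominated by P1 (cost 217≤245, accuracy 99.0≥96.6, power draw 5≤85, sample rate 215≥104).
P5: not dominated (best cost).
P6: not dominated (best sample rate).
P7: not dominated.

P1, P2, P5, P6, P7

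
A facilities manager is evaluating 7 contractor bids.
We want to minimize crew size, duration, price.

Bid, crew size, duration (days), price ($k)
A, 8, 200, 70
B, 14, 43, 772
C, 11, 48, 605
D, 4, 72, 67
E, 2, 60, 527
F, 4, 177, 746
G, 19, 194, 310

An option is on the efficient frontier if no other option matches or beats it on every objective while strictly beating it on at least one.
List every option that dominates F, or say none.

D, E

D: crew size 4≤4, duration 72≤177, price 67≤746 — dominates F.
E: crew size 2≤4, duration 60≤177, price 527≤746 — dominates F.
Others (A, B, C, G) are each worse than F on at least one objective.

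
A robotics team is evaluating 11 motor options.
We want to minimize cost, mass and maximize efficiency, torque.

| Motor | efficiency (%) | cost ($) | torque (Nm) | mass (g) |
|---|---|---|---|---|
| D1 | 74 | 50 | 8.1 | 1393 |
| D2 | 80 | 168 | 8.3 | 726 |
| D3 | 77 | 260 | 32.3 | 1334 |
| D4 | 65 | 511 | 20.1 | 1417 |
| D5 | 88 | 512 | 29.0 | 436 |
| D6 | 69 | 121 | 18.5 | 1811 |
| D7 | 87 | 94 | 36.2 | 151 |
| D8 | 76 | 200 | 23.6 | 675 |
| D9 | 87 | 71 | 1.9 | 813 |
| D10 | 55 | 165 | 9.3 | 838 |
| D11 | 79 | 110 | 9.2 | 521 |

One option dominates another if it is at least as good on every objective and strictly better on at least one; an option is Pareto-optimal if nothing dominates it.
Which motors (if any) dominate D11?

D7: efficiency 87≥79, cost 94≤110, torque 36.2≥9.2, mass 151≤521 — dominates D11.
Others (D1, D2, D3, D4, D5, D6, D8, D9, D10) are each worse than D11 on at least one objective.

D7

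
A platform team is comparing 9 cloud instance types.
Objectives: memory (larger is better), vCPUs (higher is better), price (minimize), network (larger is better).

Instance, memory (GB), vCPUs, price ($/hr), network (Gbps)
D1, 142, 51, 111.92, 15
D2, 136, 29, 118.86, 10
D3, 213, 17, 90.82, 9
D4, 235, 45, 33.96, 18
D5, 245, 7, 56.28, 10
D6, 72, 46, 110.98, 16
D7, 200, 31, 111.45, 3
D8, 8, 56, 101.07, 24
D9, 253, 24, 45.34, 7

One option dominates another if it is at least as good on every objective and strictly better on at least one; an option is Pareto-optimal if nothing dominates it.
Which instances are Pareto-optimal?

D1: not dominated.
D2: dominated by D1 (memory 142≥136, vCPUs 51≥29, price 111.92≤118.86, network 15≥10).
D3: dominated by D4 (memory 235≥213, vCPUs 45≥17, price 33.96≤90.82, network 18≥9).
D4: not dominated (best price).
D5: not dominated.
D6: not dominated.
D7: dominated by D4 (memory 235≥200, vCPUs 45≥31, price 33.96≤111.45, network 18≥3).
D8: not dominated (best vCPUs).
D9: not dominated (best memory).

D1, D4, D5, D6, D8, D9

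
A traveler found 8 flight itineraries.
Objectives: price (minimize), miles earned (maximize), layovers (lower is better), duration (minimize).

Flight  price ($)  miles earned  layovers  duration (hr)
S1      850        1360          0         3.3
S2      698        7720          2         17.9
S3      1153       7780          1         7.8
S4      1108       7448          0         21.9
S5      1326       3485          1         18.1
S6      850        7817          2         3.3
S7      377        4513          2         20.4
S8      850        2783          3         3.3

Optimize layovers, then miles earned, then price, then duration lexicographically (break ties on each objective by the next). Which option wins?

S4

First minimize layovers: best is 0, kept {S1, S4}.
Then maximize miles earned: best is 7448, kept {S4}.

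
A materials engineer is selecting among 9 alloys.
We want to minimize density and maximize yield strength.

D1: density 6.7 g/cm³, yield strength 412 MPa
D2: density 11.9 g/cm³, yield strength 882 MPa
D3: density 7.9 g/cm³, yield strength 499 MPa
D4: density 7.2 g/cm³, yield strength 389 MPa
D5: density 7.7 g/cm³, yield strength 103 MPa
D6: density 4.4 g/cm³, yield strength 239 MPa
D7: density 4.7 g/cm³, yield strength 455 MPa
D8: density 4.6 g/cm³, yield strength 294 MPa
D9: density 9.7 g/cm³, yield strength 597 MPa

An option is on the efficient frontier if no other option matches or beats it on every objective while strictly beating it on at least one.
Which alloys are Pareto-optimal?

D2, D3, D6, D7, D8, D9

D1: dominated by D7 (density 4.7≤6.7, yield strength 455≥412).
D2: not dominated (best yield strength).
D3: not dominated.
D4: dominated by D1 (density 6.7≤7.2, yield strength 412≥389).
D5: dominated by D1 (density 6.7≤7.7, yield strength 412≥103).
D6: not dominated (best density).
D7: not dominated.
D8: not dominated.
D9: not dominated.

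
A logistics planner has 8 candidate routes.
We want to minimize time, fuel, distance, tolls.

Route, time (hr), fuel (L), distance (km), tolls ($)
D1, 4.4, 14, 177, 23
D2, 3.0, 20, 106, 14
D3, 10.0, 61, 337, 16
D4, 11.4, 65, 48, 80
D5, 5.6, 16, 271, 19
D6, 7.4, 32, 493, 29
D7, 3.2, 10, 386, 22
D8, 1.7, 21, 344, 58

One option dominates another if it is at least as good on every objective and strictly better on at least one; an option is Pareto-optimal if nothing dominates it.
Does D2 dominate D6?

Yes

D2 vs D6: time 3.0≤7.4, fuel 20≤32, distance 106≤493, tolls 14≤29 — D2 is at least as good on every objective with at least one strict improvement.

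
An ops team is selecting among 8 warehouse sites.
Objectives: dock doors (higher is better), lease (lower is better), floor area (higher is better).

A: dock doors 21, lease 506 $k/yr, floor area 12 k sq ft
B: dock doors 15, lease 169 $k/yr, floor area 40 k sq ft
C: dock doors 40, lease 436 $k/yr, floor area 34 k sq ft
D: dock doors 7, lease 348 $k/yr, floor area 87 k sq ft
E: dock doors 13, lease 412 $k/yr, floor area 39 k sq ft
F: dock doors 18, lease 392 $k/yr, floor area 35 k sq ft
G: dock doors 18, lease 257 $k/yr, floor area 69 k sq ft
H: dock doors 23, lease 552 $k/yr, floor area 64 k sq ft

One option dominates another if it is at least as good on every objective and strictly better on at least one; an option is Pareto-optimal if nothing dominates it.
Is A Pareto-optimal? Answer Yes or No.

No

C vs A: dock doors 40≥21, lease 436≤506, floor area 34≥12 — C is at least as good on every objective and strictly better on at least one, so C dominates A.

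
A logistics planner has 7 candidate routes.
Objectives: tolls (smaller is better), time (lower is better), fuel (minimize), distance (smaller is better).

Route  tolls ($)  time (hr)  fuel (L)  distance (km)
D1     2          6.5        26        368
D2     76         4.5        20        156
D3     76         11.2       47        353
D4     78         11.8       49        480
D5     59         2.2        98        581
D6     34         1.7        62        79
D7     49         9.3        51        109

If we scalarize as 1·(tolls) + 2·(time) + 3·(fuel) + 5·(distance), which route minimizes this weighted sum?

D6

D1: 1·2 + 2·6.5 + 3·26 + 5·368 = 1933.0
D2: 1·76 + 2·4.5 + 3·20 + 5·156 = 925.0
D3: 1·76 + 2·11.2 + 3·47 + 5·353 = 2004.4
D4: 1·78 + 2·11.8 + 3·49 + 5·480 = 2648.6
D5: 1·59 + 2·2.2 + 3·98 + 5·581 = 3262.4
D6: 1·34 + 2·1.7 + 3·62 + 5·79 = 618.4
D7: 1·49 + 2·9.3 + 3·51 + 5·109 = 765.6
Lowest: D6 at 618.4.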